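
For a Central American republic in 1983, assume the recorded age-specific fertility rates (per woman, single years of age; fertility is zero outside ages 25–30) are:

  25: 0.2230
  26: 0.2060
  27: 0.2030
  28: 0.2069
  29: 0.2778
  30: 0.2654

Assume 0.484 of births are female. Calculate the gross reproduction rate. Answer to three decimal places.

0.669

Proportion female at birth = 0.484.
Sum of ASFRs = 0.2230 + 0.2060 + 0.2030 + 0.2069 + 0.2778 + 0.2654 = 1.3821
TFR = 1.3821
GRR = 0.484 × 1.3821 = 0.66894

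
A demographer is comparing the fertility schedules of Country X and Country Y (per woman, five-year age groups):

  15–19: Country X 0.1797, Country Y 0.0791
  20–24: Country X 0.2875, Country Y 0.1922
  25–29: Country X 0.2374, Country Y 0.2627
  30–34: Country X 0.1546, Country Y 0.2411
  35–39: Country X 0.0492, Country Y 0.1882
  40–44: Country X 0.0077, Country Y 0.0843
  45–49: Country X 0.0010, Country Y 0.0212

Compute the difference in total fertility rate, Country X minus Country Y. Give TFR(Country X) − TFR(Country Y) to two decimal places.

Country X:
  Sum of ASFRs = 0.1797 + 0.2875 + 0.2374 + 0.1546 + 0.0492 + 0.0077 + 0.0010 = 0.9171
  TFR = 5 × 0.9171 = 4.5855
Country Y:
  Sum of ASFRs = 0.0791 + 0.1922 + 0.2627 + 0.2411 + 0.1882 + 0.0843 + 0.0212 = 1.0688
  TFR = 5 × 1.0688 = 5.344
Difference = 4.5855 − 5.344 = -0.7585

-0.76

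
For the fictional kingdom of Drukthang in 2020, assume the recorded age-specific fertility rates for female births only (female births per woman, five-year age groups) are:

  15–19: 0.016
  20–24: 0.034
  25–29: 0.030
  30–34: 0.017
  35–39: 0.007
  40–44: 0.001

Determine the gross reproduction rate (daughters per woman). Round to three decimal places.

Sum of female ASFRs = 0.016 + 0.034 + 0.030 + 0.017 + 0.007 + 0.001 = 0.105
GRR = 5 × 0.105 = 0.525

0.525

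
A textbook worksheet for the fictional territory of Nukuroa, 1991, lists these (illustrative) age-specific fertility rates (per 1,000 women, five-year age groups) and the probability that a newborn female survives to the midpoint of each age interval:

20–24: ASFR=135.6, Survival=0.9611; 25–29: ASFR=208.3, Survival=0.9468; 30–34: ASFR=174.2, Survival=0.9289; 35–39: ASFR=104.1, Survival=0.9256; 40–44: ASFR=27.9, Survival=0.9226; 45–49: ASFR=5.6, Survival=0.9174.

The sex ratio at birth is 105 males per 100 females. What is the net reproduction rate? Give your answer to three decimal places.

1.504

Proportion female at birth = 100 / (100 + 105) = 0.48780.
Each age group contributes 5 × ASFR × survival:
  20–24: 5 × 135.6/1000 × 0.9611 = 0.65163
  25–29: 5 × 208.3/1000 × 0.9468 = 0.98609
  30–34: 5 × 174.2/1000 × 0.9289 = 0.80907
  35–39: 5 × 104.1/1000 × 0.9256 = 0.48177
  40–44: 5 × 27.9/1000 × 0.9226 = 0.12870
  45–49: 5 × 5.6/1000 × 0.9174 = 0.02569
Sum = 3.08295
NRR = 0.48780 × 3.08295 = 1.50386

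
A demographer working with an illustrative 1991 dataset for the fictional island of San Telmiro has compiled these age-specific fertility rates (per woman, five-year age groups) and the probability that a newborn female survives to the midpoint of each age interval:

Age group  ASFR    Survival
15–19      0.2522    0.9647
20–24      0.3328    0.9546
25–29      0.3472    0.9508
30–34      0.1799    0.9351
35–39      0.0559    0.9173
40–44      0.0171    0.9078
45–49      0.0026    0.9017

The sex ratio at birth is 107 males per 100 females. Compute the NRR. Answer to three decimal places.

2.726

Proportion female at birth = 100 / (100 + 107) = 0.48309.
Each age group contributes 5 × ASFR × survival:
  15–19: 5 × 0.2522 × 0.9647 = 1.21649
  20–24: 5 × 0.3328 × 0.9546 = 1.58845
  25–29: 5 × 0.3472 × 0.9508 = 1.65059
  30–34: 5 × 0.1799 × 0.9351 = 0.84112
  35–39: 5 × 0.0559 × 0.9173 = 0.25639
  40–44: 5 × 0.0171 × 0.9078 = 0.07762
  45–49: 5 × 0.0026 × 0.9017 = 0.01172
Sum = 5.64238
NRR = 0.48309 × 5.64238 = 2.72578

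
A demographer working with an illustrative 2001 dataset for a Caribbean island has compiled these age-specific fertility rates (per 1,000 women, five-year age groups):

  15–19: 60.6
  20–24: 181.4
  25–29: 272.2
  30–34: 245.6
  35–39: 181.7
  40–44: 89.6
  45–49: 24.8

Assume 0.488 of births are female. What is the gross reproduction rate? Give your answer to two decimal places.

Proportion female at birth = 0.488.
Sum of ASFRs = 60.6 + 181.4 + 272.2 + 245.6 + 181.7 + 89.6 + 24.8 = 1055.9
TFR = 5 × 1055.9 / 1000 = 5.2795
GRR = 0.488 × 5.2795 = 2.57640

2.58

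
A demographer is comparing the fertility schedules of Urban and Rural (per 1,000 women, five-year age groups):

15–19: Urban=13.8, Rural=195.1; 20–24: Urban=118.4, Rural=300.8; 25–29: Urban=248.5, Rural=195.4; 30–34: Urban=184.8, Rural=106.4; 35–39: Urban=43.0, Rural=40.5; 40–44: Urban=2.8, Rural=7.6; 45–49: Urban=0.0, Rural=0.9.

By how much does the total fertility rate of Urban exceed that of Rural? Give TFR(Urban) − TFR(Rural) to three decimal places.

Urban:
  Sum of ASFRs = 13.8 + 118.4 + 248.5 + 184.8 + 43.0 + 2.8 + 0.0 = 611.3
  TFR = 5 × 611.3 / 1000 = 3.0565
Rural:
  Sum of ASFRs = 195.1 + 300.8 + 195.4 + 106.4 + 40.5 + 7.6 + 0.9 = 846.7
  TFR = 5 × 846.7 / 1000 = 4.2335
Difference = 3.0565 − 4.2335 = -1.177

-1.177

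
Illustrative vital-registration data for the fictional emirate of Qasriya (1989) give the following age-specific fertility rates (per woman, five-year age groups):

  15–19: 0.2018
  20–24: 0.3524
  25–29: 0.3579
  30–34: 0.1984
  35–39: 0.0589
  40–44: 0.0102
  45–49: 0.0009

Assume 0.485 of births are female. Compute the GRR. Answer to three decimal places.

Proportion female at birth = 0.485.
Sum of ASFRs = 0.2018 + 0.3524 + 0.3579 + 0.1984 + 0.0589 + 0.0102 + 0.0009 = 1.1805
TFR = 5 × 1.1805 = 5.9025
GRR = 0.485 × 5.9025 = 2.86271

2.863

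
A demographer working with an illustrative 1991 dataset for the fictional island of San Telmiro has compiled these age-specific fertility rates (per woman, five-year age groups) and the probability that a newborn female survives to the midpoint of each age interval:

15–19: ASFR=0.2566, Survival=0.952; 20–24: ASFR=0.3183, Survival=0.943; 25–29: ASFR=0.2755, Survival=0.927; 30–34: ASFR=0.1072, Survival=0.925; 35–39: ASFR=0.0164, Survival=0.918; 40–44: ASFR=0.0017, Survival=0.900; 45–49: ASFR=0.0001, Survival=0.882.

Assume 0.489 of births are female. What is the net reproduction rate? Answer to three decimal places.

Proportion female at birth = 0.489.
Survival-weighted fertility by age (5·fₓ·Sₓ):
  15–19: 5 × 0.2566 × 0.952 = 1.22142
  20–24: 5 × 0.3183 × 0.943 = 1.50078
  25–29: 5 × 0.2755 × 0.927 = 1.27694
  30–34: 5 × 0.1072 × 0.925 = 0.49580
  35–39: 5 × 0.0164 × 0.918 = 0.07528
  40–44: 5 × 0.0017 × 0.900 = 0.00765
  45–49: 5 × 0.0001 × 0.882 = 0.00044
Sum = 4.57831
NRR = 0.489 × 4.57831 = 2.23879

2.239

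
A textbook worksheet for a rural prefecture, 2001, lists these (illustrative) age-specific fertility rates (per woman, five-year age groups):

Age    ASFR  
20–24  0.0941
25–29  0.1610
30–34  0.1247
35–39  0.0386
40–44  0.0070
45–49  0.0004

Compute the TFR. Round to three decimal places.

2.129

Sum of ASFRs = 0.0941 + 0.1610 + 0.1247 + 0.0386 + 0.0070 + 0.0004 = 0.4258
TFR = 5 × 0.4258 = 2.129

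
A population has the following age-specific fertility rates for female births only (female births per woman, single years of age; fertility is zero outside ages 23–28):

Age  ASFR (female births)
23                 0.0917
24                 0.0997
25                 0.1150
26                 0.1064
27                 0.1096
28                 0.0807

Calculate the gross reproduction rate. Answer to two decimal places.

0.60

Sum of female ASFRs = 0.0917 + 0.0997 + 0.1150 + 0.1064 + 0.1096 + 0.0807 = 0.6031
GRR = 0.6031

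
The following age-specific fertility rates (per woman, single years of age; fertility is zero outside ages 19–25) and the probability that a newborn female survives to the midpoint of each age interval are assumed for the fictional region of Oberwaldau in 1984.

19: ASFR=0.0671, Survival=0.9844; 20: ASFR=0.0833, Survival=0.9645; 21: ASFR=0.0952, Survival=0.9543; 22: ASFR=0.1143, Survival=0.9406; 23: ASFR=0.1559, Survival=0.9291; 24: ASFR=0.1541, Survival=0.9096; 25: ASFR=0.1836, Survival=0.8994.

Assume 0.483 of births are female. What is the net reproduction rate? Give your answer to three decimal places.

0.384

Proportion female at birth = 0.483.
Per-age-group product (1 × ASFR × survival probability):
  19: 1 × 0.0671 × 0.9844 = 0.06605
  20: 1 × 0.0833 × 0.9645 = 0.08034
  21: 1 × 0.0952 × 0.9543 = 0.09085
  22: 1 × 0.1143 × 0.9406 = 0.10751
  23: 1 × 0.1559 × 0.9291 = 0.14485
  24: 1 × 0.1541 × 0.9096 = 0.14017
  25: 1 × 0.1836 × 0.8994 = 0.16513
Sum = 0.79490
NRR = 0.483 × 0.79490 = 0.38394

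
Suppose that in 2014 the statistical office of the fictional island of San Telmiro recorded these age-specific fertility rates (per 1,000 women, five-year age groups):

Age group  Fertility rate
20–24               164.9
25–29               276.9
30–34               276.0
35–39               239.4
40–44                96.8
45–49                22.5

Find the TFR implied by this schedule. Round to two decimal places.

Sum of ASFRs = 164.9 + 276.9 + 276.0 + 239.4 + 96.8 + 22.5 = 1076.5
TFR = 5 × 1076.5 / 1000 = 5.3825

5.38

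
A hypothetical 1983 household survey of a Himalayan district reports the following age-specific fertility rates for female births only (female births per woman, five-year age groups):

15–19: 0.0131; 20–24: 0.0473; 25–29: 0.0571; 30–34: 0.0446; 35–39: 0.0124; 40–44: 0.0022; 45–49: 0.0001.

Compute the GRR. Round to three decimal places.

0.884

Sum of female ASFRs = 0.0131 + 0.0473 + 0.0571 + 0.0446 + 0.0124 + 0.0022 + 0.0001 = 0.1768
GRR = 5 × 0.1768 = 0.884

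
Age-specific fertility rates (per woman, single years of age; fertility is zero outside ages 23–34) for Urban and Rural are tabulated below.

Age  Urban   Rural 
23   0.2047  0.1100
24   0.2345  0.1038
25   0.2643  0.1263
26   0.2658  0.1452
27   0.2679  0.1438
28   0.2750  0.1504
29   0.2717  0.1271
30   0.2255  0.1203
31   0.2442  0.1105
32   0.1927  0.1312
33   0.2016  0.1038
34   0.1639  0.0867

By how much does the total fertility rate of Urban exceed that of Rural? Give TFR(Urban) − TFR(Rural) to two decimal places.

Urban:
  Sum of ASFRs = 0.2047 + 0.2345 + 0.2643 + 0.2658 + 0.2679 + 0.2750 + 0.2717 + 0.2255 + 0.2442 + 0.1927 + 0.2016 + 0.1639 = 2.8118
  TFR = 2.8118
Rural:
  Sum of ASFRs = 0.1100 + 0.1038 + 0.1263 + 0.1452 + 0.1438 + 0.1504 + 0.1271 + 0.1203 + 0.1105 + 0.1312 + 0.1038 + 0.0867 = 1.4591
  TFR = 1.4591
Difference = 2.8118 − 1.4591 = 1.3527

1.35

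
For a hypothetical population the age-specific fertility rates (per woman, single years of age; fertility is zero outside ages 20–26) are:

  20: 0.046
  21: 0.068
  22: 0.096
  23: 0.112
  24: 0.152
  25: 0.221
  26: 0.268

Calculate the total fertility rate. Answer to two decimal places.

Sum of ASFRs = 0.046 + 0.068 + 0.096 + 0.112 + 0.152 + 0.221 + 0.268 = 0.963
TFR = 0.963

0.96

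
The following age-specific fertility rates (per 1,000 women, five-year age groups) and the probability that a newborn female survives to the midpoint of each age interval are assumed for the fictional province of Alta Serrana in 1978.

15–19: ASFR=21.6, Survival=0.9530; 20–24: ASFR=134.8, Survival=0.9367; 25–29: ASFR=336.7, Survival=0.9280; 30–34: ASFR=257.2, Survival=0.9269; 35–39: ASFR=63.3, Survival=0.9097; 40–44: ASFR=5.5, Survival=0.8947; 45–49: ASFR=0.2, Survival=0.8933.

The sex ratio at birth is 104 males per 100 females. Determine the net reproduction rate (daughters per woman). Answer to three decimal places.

1.864

Proportion female at birth = 100 / (100 + 104) = 0.49020.
Per-age-group product (5 × ASFR × survival probability):
  15–19: 5 × 21.6/1000 × 0.9530 = 0.10292
  20–24: 5 × 134.8/1000 × 0.9367 = 0.63134
  25–29: 5 × 336.7/1000 × 0.9280 = 1.56229
  30–34: 5 × 257.2/1000 × 0.9269 = 1.19199
  35–39: 5 × 63.3/1000 × 0.9097 = 0.28792
  40–44: 5 × 5.5/1000 × 0.8947 = 0.02460
  45–49: 5 × 0.2/1000 × 0.8933 = 0.00089
Sum = 3.80195
NRR = 0.49020 × 3.80195 = 1.86372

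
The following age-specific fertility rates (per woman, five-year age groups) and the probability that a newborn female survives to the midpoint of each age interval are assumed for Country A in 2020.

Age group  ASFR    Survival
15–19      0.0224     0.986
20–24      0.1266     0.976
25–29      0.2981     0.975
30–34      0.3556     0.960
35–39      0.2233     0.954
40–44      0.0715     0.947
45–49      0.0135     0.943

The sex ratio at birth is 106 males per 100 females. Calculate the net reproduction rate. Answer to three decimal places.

Proportion female at birth = 100 / (100 + 106) = 0.48544.
Survival-weighted fertility by age (5·fₓ·Sₓ):
  15–19: 5 × 0.0224 × 0.986 = 0.11043
  20–24: 5 × 0.1266 × 0.976 = 0.61781
  25–29: 5 × 0.2981 × 0.975 = 1.45324
  30–34: 5 × 0.3556 × 0.960 = 1.70688
  35–39: 5 × 0.2233 × 0.954 = 1.06514
  40–44: 5 × 0.0715 × 0.947 = 0.33855
  45–49: 5 × 0.0135 × 0.943 = 0.06365
Sum = 5.35570
NRR = 0.48544 × 5.35570 = 2.59987
An NRR exceeding 1 indicates intrinsic growth under these rates.

2.600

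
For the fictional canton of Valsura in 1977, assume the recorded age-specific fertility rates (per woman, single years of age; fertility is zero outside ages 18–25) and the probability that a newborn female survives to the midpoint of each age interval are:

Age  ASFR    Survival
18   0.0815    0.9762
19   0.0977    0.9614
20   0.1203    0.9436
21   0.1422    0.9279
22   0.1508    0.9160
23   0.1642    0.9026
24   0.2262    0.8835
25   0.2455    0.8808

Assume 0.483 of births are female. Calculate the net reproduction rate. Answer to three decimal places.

0.542

Proportion female at birth = 0.483.
Per-age-group product (1 × ASFR × survival probability):
  18: 1 × 0.0815 × 0.9762 = 0.07956
  19: 1 × 0.0977 × 0.9614 = 0.09393
  20: 1 × 0.1203 × 0.9436 = 0.11352
  21: 1 × 0.1422 × 0.9279 = 0.13195
  22: 1 × 0.1508 × 0.9160 = 0.13813
  23: 1 × 0.1642 × 0.9026 = 0.14821
  24: 1 × 0.2262 × 0.8835 = 0.19985
  25: 1 × 0.2455 × 0.8808 = 0.21624
Sum = 1.12139
NRR = 0.483 × 1.12139 = 0.54163
NRR < 1, so the cohort does not fully replace itself.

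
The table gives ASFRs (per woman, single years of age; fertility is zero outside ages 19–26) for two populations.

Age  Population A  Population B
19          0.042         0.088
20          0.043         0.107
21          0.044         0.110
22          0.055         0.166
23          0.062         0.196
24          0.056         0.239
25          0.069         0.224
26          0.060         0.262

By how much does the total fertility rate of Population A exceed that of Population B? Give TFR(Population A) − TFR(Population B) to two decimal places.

-0.96

Population A:
  Sum of ASFRs = 0.042 + 0.043 + 0.044 + 0.055 + 0.062 + 0.056 + 0.069 + 0.060 = 0.431
  TFR = 0.431
Population B:
  Sum of ASFRs = 0.088 + 0.107 + 0.110 + 0.166 + 0.196 + 0.239 + 0.224 + 0.262 = 1.392
  TFR = 1.392
Difference = 0.431 − 1.392 = -0.961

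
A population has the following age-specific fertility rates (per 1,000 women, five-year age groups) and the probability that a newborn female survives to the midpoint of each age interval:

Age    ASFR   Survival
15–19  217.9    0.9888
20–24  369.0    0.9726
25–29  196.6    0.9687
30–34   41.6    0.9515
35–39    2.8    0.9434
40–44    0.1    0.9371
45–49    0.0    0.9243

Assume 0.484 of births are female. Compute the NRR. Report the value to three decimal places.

Proportion female at birth = 0.484.
Per-age-group product (5 × ASFR × survival probability):
  15–19: 5 × 217.9/1000 × 0.9888 = 1.07730
  20–24: 5 × 369.0/1000 × 0.9726 = 1.79445
  25–29: 5 × 196.6/1000 × 0.9687 = 0.95223
  30–34: 5 × 41.6/1000 × 0.9515 = 0.19791
  35–39: 5 × 2.8/1000 × 0.9434 = 0.01321
  40–44: 5 × 0.1/1000 × 0.9371 = 0.00047
  45–49: 5 × 0.0/1000 × 0.9243 = 0.00000
Sum = 4.03557
NRR = 0.484 × 4.03557 = 1.95322

1.953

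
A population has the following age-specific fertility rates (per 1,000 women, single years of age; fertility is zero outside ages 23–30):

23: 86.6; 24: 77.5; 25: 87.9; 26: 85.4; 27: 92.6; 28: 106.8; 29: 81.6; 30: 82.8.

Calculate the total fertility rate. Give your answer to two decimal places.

Sum of ASFRs = 86.6 + 77.5 + 87.9 + 85.4 + 92.6 + 106.8 + 81.6 + 82.8 = 701.2
TFR = 701.2 / 1000 = 0.7012

0.70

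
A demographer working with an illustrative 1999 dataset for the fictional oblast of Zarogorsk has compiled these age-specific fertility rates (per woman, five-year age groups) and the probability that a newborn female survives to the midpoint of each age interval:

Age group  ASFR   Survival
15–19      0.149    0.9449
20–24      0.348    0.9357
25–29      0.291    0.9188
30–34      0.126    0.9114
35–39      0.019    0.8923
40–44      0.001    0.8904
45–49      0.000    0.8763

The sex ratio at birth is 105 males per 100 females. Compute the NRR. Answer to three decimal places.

Proportion female at birth = 100 / (100 + 105) = 0.48780.
Survival-weighted fertility by age (5·fₓ·Sₓ):
  15–19: 5 × 0.149 × 0.9449 = 0.70395
  20–24: 5 × 0.348 × 0.9357 = 1.62812
  25–29: 5 × 0.291 × 0.9188 = 1.33685
  30–34: 5 × 0.126 × 0.9114 = 0.57418
  35–39: 5 × 0.019 × 0.8923 = 0.08477
  40–44: 5 × 0.001 × 0.8904 = 0.00445
  45–49: 5 × 0.000 × 0.8763 = 0.00000
Sum = 4.33232
NRR = 0.48780 × 4.33232 = 2.11331

2.113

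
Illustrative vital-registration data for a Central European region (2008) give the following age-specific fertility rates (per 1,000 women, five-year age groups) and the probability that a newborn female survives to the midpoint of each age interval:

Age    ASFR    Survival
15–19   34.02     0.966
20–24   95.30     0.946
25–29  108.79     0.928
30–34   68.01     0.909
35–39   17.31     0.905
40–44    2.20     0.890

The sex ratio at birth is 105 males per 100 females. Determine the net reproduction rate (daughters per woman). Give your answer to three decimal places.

Proportion female at birth = 100 / (100 + 105) = 0.48780.
Survival-weighted fertility by age (5·fₓ·Sₓ):
  15–19: 5 × 34.02/1000 × 0.966 = 0.16432
  20–24: 5 × 95.30/1000 × 0.946 = 0.45077
  25–29: 5 × 108.79/1000 × 0.928 = 0.50479
  30–34: 5 × 68.01/1000 × 0.909 = 0.30911
  35–39: 5 × 17.31/1000 × 0.905 = 0.07833
  40–44: 5 × 2.20/1000 × 0.890 = 0.00979
Sum = 1.51711
NRR = 0.48780 × 1.51711 = 0.74005

0.740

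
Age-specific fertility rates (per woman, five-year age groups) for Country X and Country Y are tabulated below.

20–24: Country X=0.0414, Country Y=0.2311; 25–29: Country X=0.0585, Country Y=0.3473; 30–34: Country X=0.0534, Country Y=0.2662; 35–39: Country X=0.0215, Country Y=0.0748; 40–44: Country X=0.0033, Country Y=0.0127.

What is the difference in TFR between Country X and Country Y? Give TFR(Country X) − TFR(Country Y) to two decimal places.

-3.77

Country X:
  Sum of ASFRs = 0.0414 + 0.0585 + 0.0534 + 0.0215 + 0.0033 = 0.1781
  TFR = 5 × 0.1781 = 0.8905
Country Y:
  Sum of ASFRs = 0.2311 + 0.3473 + 0.2662 + 0.0748 + 0.0127 = 0.9321
  TFR = 5 × 0.9321 = 4.6605
Difference = 0.8905 − 4.6605 = -3.77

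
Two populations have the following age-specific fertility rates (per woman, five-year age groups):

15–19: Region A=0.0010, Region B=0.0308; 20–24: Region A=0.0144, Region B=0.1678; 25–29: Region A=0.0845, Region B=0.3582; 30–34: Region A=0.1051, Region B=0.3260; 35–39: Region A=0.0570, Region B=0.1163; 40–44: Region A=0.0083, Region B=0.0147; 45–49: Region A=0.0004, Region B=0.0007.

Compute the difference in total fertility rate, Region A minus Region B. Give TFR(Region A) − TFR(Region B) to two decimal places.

-3.72

Region A:
  Sum of ASFRs = 0.0010 + 0.0144 + 0.0845 + 0.1051 + 0.0570 + 0.0083 + 0.0004 = 0.2707
  TFR = 5 × 0.2707 = 1.3535
Region B:
  Sum of ASFRs = 0.0308 + 0.1678 + 0.3582 + 0.3260 + 0.1163 + 0.0147 + 0.0007 = 1.0145
  TFR = 5 × 1.0145 = 5.0725
Difference = 1.3535 − 5.0725 = -3.719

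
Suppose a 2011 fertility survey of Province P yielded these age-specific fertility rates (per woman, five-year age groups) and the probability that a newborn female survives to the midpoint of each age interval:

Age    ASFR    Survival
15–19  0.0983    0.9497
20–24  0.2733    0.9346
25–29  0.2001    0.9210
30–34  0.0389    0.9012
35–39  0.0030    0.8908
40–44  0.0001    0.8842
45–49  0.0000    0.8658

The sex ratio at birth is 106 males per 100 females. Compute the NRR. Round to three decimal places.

Proportion female at birth = 100 / (100 + 106) = 0.48544.
Survival-weighted fertility by age (5·fₓ·Sₓ):
  15–19: 5 × 0.0983 × 0.9497 = 0.46678
  20–24: 5 × 0.2733 × 0.9346 = 1.27713
  25–29: 5 × 0.2001 × 0.9210 = 0.92146
  30–34: 5 × 0.0389 × 0.9012 = 0.17528
  35–39: 5 × 0.0030 × 0.8908 = 0.01336
  40–44: 5 × 0.0001 × 0.8842 = 0.00044
  45–49: 5 × 0.0000 × 0.8658 = 0.00000
Sum = 2.85445
NRR = 0.48544 × 2.85445 = 1.38566

1.386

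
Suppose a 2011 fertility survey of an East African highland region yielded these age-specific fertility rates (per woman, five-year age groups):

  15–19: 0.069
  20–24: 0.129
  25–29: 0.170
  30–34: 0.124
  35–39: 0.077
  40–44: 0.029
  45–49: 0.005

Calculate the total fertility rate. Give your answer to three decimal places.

3.015

Sum of ASFRs = 0.069 + 0.129 + 0.170 + 0.124 + 0.077 + 0.029 + 0.005 = 0.603
TFR = 5 × 0.603 = 3.015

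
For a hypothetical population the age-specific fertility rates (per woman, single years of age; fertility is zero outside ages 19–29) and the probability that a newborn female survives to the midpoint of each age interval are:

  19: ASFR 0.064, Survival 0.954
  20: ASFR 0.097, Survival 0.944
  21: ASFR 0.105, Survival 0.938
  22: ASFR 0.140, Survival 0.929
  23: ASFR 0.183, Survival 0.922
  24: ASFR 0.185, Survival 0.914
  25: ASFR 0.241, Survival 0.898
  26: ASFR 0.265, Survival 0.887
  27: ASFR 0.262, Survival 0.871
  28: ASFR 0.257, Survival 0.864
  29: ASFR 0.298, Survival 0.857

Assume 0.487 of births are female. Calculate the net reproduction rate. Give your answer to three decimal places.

Proportion female at birth = 0.487.
Survival-weighted fertility by age (1·fₓ·Sₓ):
  19: 1 × 0.064 × 0.954 = 0.06106
  20: 1 × 0.097 × 0.944 = 0.09157
  21: 1 × 0.105 × 0.938 = 0.09849
  22: 1 × 0.140 × 0.929 = 0.13006
  23: 1 × 0.183 × 0.922 = 0.16873
  24: 1 × 0.185 × 0.914 = 0.16909
  25: 1 × 0.241 × 0.898 = 0.21642
  26: 1 × 0.265 × 0.887 = 0.23506
  27: 1 × 0.262 × 0.871 = 0.22820
  28: 1 × 0.257 × 0.864 = 0.22205
  29: 1 × 0.298 × 0.857 = 0.25539
Sum = 1.87612
NRR = 0.487 × 1.87612 = 0.91367
NRR < 1, so the cohort does not fully replace itself.

0.914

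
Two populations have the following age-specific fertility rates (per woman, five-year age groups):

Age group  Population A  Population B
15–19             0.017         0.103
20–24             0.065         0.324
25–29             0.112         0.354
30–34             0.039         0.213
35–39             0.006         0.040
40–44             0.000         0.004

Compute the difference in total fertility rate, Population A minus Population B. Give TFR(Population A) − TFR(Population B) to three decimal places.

-3.995

Population A:
  Sum of ASFRs = 0.017 + 0.065 + 0.112 + 0.039 + 0.006 + 0.000 = 0.239
  TFR = 5 × 0.239 = 1.195
Population B:
  Sum of ASFRs = 0.103 + 0.324 + 0.354 + 0.213 + 0.040 + 0.004 = 1.038
  TFR = 5 × 1.038 = 5.19
Difference = 1.195 − 5.19 = -3.995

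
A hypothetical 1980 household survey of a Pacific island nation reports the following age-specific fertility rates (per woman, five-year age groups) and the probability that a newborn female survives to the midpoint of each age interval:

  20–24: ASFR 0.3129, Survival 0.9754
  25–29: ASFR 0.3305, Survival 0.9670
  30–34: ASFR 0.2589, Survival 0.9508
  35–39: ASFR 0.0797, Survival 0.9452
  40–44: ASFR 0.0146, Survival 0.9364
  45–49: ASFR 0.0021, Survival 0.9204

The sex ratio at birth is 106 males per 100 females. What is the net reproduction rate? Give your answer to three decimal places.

2.335

Proportion female at birth = 100 / (100 + 106) = 0.48544.
Per-age-group product (5 × ASFR × survival probability):
  20–24: 5 × 0.3129 × 0.9754 = 1.52601
  25–29: 5 × 0.3305 × 0.9670 = 1.59797
  30–34: 5 × 0.2589 × 0.9508 = 1.23081
  35–39: 5 × 0.0797 × 0.9452 = 0.37666
  40–44: 5 × 0.0146 × 0.9364 = 0.06836
  45–49: 5 × 0.0021 × 0.9204 = 0.00966
Sum = 4.80947
NRR = 0.48544 × 4.80947 = 2.33471
With NRR above 1 the population is above replacement fertility.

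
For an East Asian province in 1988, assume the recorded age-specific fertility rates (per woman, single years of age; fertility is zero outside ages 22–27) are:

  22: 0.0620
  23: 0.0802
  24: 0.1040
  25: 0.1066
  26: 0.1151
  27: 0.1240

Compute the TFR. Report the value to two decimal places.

Sum of ASFRs = 0.0620 + 0.0802 + 0.1040 + 0.1066 + 0.1151 + 0.1240 = 0.5919
TFR = 0.5919

0.59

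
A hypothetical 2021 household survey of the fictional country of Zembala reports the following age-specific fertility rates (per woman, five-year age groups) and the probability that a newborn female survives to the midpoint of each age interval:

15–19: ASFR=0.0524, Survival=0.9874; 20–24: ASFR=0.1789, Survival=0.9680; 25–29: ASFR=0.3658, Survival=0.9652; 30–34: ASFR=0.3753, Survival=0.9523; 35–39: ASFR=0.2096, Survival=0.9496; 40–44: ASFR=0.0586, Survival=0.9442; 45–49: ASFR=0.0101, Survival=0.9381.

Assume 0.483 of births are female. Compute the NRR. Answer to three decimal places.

2.896

Proportion female at birth = 0.483.
Survival-weighted fertility by age (5·fₓ·Sₓ):
  15–19: 5 × 0.0524 × 0.9874 = 0.25870
  20–24: 5 × 0.1789 × 0.9680 = 0.86588
  25–29: 5 × 0.3658 × 0.9652 = 1.76535
  30–34: 5 × 0.3753 × 0.9523 = 1.78699
  35–39: 5 × 0.2096 × 0.9496 = 0.99518
  40–44: 5 × 0.0586 × 0.9442 = 0.27665
  45–49: 5 × 0.0101 × 0.9381 = 0.04737
Sum = 5.99612
NRR = 0.483 × 5.99612 = 2.89613
With NRR above 1 the population is above replacement fertility.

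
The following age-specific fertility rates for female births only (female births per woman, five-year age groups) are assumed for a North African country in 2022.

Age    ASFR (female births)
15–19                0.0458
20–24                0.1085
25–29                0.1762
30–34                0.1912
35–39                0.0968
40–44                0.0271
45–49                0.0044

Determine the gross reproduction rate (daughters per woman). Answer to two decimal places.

Sum of female ASFRs = 0.0458 + 0.1085 + 0.1762 + 0.1912 + 0.0968 + 0.0271 + 0.0044 = 0.6500
GRR = 5 × 0.6500 = 3.25

3.25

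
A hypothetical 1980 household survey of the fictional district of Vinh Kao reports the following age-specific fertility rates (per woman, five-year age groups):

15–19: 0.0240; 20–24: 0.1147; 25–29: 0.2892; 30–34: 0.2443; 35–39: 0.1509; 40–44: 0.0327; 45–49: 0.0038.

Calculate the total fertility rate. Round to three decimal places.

4.298

Sum of ASFRs = 0.0240 + 0.1147 + 0.2892 + 0.2443 + 0.1509 + 0.0327 + 0.0038 = 0.8596
TFR = 5 × 0.8596 = 4.298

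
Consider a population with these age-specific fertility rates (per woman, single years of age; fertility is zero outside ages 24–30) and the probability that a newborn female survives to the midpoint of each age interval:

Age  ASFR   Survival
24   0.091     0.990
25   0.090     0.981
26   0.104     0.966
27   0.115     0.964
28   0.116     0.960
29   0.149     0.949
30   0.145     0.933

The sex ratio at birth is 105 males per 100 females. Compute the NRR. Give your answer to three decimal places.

Proportion female at birth = 100 / (100 + 105) = 0.48780.
Per-age-group product (1 × ASFR × survival probability):
  24: 1 × 0.091 × 0.990 = 0.09009
  25: 1 × 0.090 × 0.981 = 0.08829
  26: 1 × 0.104 × 0.966 = 0.10046
  27: 1 × 0.115 × 0.964 = 0.11086
  28: 1 × 0.116 × 0.960 = 0.11136
  29: 1 × 0.149 × 0.949 = 0.14140
  30: 1 × 0.145 × 0.933 = 0.13529
Sum = 0.77775
NRR = 0.48780 × 0.77775 = 0.37939

0.379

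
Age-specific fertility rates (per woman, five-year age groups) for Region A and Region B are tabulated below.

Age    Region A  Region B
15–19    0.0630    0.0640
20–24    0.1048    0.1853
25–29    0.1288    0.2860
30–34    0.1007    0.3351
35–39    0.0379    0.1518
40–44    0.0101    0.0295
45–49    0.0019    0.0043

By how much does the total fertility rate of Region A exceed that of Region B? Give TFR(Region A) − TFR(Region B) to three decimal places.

Region A:
  Sum of ASFRs = 0.0630 + 0.1048 + 0.1288 + 0.1007 + 0.0379 + 0.0101 + 0.0019 = 0.4472
  TFR = 5 × 0.4472 = 2.236
Region B:
  Sum of ASFRs = 0.0640 + 0.1853 + 0.2860 + 0.3351 + 0.1518 + 0.0295 + 0.0043 = 1.0560
  TFR = 5 × 1.0560 = 5.28
Difference = 2.236 − 5.28 = -3.044

-3.044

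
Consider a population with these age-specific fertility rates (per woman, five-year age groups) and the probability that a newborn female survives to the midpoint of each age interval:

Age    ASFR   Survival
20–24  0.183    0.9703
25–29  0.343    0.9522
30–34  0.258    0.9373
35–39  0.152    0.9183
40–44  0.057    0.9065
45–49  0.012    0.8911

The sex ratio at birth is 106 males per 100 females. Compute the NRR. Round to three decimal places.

Proportion female at birth = 100 / (100 + 106) = 0.48544.
Weighting each age-specific rate by interval width and survival:
  20–24: 5 × 0.183 × 0.9703 = 0.88782
  25–29: 5 × 0.343 × 0.9522 = 1.63302
  30–34: 5 × 0.258 × 0.9373 = 1.20912
  35–39: 5 × 0.152 × 0.9183 = 0.69791
  40–44: 5 × 0.057 × 0.9065 = 0.25835
  45–49: 5 × 0.012 × 0.8911 = 0.05347
Sum = 4.73969
NRR = 0.48544 × 4.73969 = 2.30084

2.301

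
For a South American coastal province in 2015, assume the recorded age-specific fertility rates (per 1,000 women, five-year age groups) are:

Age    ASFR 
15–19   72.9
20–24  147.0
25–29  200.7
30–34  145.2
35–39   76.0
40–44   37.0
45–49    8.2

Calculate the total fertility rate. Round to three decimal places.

3.435

Sum of ASFRs = 72.9 + 147.0 + 200.7 + 145.2 + 76.0 + 37.0 + 8.2 = 687.0
TFR = 5 × 687.0 / 1000 = 3.435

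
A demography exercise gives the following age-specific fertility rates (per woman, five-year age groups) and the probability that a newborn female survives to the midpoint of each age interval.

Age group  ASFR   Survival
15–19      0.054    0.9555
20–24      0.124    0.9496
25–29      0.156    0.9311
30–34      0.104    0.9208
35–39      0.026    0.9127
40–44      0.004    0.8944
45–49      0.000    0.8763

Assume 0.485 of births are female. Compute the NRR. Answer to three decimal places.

Proportion female at birth = 0.485.
Each age group contributes 5 × ASFR × survival:
  15–19: 5 × 0.054 × 0.9555 = 0.25799
  20–24: 5 × 0.124 × 0.9496 = 0.58875
  25–29: 5 × 0.156 × 0.9311 = 0.72626
  30–34: 5 × 0.104 × 0.9208 = 0.47882
  35–39: 5 × 0.026 × 0.9127 = 0.11865
  40–44: 5 × 0.004 × 0.8944 = 0.01789
  45–49: 5 × 0.000 × 0.8763 = 0.00000
Sum = 2.18836
NRR = 0.485 × 2.18836 = 1.06135

1.061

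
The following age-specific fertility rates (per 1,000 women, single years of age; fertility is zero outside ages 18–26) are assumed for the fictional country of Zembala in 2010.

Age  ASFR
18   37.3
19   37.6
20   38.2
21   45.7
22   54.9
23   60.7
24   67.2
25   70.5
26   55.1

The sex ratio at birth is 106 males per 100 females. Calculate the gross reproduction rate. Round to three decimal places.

Proportion female at birth = 100 / (100 + 106) = 0.48544.
Sum of ASFRs = 37.3 + 37.6 + 38.2 + 45.7 + 54.9 + 60.7 + 67.2 + 70.5 + 55.1 = 467.2
TFR = 467.2 / 1000 = 0.4672
GRR = 0.48544 × 0.4672 = 0.22680

0.227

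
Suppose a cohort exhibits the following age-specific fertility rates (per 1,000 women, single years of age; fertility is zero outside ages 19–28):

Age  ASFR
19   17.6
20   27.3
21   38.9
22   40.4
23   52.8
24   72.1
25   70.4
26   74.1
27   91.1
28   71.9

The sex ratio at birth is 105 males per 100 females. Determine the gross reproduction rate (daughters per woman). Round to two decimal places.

0.27

Proportion female at birth = 100 / (100 + 105) = 0.48780.
Sum of ASFRs = 17.6 + 27.3 + 38.9 + 40.4 + 52.8 + 72.1 + 70.4 + 74.1 + 91.1 + 71.9 = 556.6
TFR = 556.6 / 1000 = 0.5566
GRR = 0.48780 × 0.5566 = 0.27151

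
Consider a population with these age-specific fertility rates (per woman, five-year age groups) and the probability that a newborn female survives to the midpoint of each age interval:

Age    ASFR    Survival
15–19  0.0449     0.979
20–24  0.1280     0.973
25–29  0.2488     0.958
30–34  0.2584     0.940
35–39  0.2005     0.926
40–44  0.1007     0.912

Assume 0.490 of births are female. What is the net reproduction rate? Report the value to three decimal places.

Proportion female at birth = 0.490.
Each age group contributes 5 × ASFR × survival:
  15–19: 5 × 0.0449 × 0.979 = 0.21979
  20–24: 5 × 0.1280 × 0.973 = 0.62272
  25–29: 5 × 0.2488 × 0.958 = 1.19175
  30–34: 5 × 0.2584 × 0.940 = 1.21448
  35–39: 5 × 0.2005 × 0.926 = 0.92832
  40–44: 5 × 0.1007 × 0.912 = 0.45919
Sum = 4.63625
NRR = 0.490 × 4.63625 = 2.27176
NRR > 1, so each generation more than replaces itself.

2.272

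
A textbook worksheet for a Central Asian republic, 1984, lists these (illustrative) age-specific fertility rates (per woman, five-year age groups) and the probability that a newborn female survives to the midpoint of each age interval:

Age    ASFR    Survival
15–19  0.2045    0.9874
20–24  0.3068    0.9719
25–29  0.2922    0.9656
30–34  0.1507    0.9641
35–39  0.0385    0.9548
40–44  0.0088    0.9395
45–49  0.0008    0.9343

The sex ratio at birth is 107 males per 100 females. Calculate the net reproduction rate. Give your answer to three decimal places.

2.351

Proportion female at birth = 100 / (100 + 107) = 0.48309.
Per-age-group product (5 × ASFR × survival probability):
  15–19: 5 × 0.2045 × 0.9874 = 1.00962
  20–24: 5 × 0.3068 × 0.9719 = 1.49089
  25–29: 5 × 0.2922 × 0.9656 = 1.41074
  30–34: 5 × 0.1507 × 0.9641 = 0.72645
  35–39: 5 × 0.0385 × 0.9548 = 0.18380
  40–44: 5 × 0.0088 × 0.9395 = 0.04134
  45–49: 5 × 0.0008 × 0.9343 = 0.00374
Sum = 4.86658
NRR = 0.48309 × 4.86658 = 2.35100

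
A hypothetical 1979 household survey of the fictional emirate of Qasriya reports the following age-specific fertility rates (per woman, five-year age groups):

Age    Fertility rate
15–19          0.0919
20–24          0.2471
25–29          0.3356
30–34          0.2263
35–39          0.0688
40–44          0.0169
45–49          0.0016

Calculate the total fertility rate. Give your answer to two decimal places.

4.94

Sum of ASFRs = 0.0919 + 0.2471 + 0.3356 + 0.2263 + 0.0688 + 0.0169 + 0.0016 = 0.9882
TFR = 5 × 0.9882 = 4.941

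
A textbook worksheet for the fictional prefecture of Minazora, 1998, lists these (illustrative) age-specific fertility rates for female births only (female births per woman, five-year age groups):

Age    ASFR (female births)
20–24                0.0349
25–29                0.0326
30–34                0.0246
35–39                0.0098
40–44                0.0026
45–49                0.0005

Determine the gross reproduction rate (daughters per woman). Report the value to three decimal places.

Sum of female ASFRs = 0.0349 + 0.0326 + 0.0246 + 0.0098 + 0.0026 + 0.0005 = 0.1050
GRR = 5 × 0.1050 = 0.525

0.525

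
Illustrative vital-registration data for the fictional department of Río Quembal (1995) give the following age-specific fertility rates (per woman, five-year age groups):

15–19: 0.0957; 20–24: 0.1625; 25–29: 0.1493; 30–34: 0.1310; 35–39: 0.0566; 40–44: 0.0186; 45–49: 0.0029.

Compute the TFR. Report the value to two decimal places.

Sum of ASFRs = 0.0957 + 0.1625 + 0.1493 + 0.1310 + 0.0566 + 0.0186 + 0.0029 = 0.6166
TFR = 5 × 0.6166 = 3.083

3.08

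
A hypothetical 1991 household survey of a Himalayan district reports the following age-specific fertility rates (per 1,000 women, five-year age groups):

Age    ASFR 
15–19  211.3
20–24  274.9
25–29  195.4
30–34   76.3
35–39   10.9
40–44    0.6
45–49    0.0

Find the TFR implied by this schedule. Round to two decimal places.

3.85

Sum of ASFRs = 211.3 + 274.9 + 195.4 + 76.3 + 10.9 + 0.6 + 0.0 = 769.4
TFR = 5 × 769.4 / 1000 = 3.847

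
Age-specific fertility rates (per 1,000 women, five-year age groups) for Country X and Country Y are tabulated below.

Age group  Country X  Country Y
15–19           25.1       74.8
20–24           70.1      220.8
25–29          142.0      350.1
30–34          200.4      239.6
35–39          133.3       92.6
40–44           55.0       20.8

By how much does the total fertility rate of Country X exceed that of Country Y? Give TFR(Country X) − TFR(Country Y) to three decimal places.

-1.864

Country X:
  Sum of ASFRs = 25.1 + 70.1 + 142.0 + 200.4 + 133.3 + 55.0 = 625.9
  TFR = 5 × 625.9 / 1000 = 3.1295
Country Y:
  Sum of ASFRs = 74.8 + 220.8 + 350.1 + 239.6 + 92.6 + 20.8 = 998.7
  TFR = 5 × 998.7 / 1000 = 4.9935
Difference = 3.1295 − 4.9935 = -1.864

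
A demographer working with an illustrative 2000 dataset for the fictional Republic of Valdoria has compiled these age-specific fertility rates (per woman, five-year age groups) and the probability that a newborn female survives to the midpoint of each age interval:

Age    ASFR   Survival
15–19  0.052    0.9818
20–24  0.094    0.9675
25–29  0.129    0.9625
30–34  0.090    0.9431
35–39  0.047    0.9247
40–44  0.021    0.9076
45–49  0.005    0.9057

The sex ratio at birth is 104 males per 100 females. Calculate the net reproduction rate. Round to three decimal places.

Proportion female at birth = 100 / (100 + 104) = 0.49020.
Each age group contributes 5 × ASFR × survival:
  15–19: 5 × 0.052 × 0.9818 = 0.25527
  20–24: 5 × 0.094 × 0.9675 = 0.45473
  25–29: 5 × 0.129 × 0.9625 = 0.62081
  30–34: 5 × 0.090 × 0.9431 = 0.42440
  35–39: 5 × 0.047 × 0.9247 = 0.21730
  40–44: 5 × 0.021 × 0.9076 = 0.09530
  45–49: 5 × 0.005 × 0.9057 = 0.02264
Sum = 2.09045
NRR = 0.49020 × 2.09045 = 1.02474

1.025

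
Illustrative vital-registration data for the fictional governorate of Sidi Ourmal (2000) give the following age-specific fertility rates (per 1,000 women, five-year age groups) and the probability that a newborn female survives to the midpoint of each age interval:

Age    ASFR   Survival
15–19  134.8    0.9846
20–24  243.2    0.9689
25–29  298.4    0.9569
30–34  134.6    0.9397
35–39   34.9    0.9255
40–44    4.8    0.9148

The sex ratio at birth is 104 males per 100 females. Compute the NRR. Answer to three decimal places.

2.003

Proportion female at birth = 100 / (100 + 104) = 0.49020.
Weighting each age-specific rate by interval width and survival:
  15–19: 5 × 134.8/1000 × 0.9846 = 0.66362
  20–24: 5 × 243.2/1000 × 0.9689 = 1.17818
  25–29: 5 × 298.4/1000 × 0.9569 = 1.42769
  30–34: 5 × 134.6/1000 × 0.9397 = 0.63242
  35–39: 5 × 34.9/1000 × 0.9255 = 0.16150
  40–44: 5 × 4.8/1000 × 0.9148 = 0.02196
Sum = 4.08537
NRR = 0.49020 × 4.08537 = 2.00265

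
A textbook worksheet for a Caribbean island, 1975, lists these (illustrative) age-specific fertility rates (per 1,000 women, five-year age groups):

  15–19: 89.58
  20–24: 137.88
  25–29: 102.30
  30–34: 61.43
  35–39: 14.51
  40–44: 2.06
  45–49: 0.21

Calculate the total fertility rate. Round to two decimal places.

Sum of ASFRs = 89.58 + 137.88 + 102.30 + 61.43 + 14.51 + 2.06 + 0.21 = 407.97
TFR = 5 × 407.97 / 1000 = 2.03985

2.04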